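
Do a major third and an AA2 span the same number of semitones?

Yes

A major third = 4 semitones = a doubly augmented second; enharmonically equal.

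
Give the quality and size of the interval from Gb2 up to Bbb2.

minor 3rd

G to B spans three letter names (G-A-B) — that makes it a third of some quality.
At 3 semitones, Gb2→Bbb2 falls one short of a major third: minor.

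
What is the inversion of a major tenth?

First reduce the compound major tenth to its simple form, a major third.
Interval numbers invert to sum to nine: 3 + 6 = 9, so a third inverts to a sixth.
And major becomes minor under inversion, so we get a minor sixth.

minor sixth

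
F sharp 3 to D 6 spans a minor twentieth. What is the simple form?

Subtracting seven from the interval number removes an octave: 20 − 14 = 6.
That makes a minor twentieth a compound minor sixth — 2 octaves plus a minor sixth.

minor sixth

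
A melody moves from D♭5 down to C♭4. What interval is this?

Descending from Db5 to Cb4 is the same interval as ascending Cb4 to Db5.
C to D spans two letter names (C-D), plus an octave, so the interval is some kind of ninth.
Counting semitones, Cb4→Db5 is 14, which is the major ninth.
(Equivalently, a compound major second: a major second plus an octave.)

major ninth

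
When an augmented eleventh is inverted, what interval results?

d5

First reduce the compound augmented eleventh to its simple form, an augmented fourth.
Inverted interval numbers add to nine, so a fourth pairs with a fifth (4 + 5 = 9).
The quality also flips — augmented becomes diminished — giving a diminished fifth.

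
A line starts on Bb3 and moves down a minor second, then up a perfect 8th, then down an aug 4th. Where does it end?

Eb4

Down a minor second from Bb3: A3 (1 semitone down).
Up a perfect octave from A3: A4 (12 semitones up).
Down an augmented fourth from A4: Eb4 (6 semitones down).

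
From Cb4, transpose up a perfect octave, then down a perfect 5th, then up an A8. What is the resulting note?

Cb4 up a perfect octave → Cb5 (12 semitones).
Down a perfect fifth from Cb5: Fb4 (7 semitones down).
Fb4 up an augmented octave → F5 (13 semitones).

F5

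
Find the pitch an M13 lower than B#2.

Six letters down from B (plus an octave) reaches D.
Moving 21 semitones down from B#2 (the size of a major thirteenth) reaches D#1.

D#1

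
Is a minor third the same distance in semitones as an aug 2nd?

A minor third = 3 semitones = an augmented second; enharmonically equal.

Yes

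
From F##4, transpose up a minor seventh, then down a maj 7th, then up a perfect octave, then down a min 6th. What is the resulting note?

A#4

Up a minor seventh from F##4: E#5 (10 semitones up).
A major seventh down from E#5 is F#4.
F#4 up a perfect octave → F#5 (12 semitones).
A minor sixth down from F#5 is A#4.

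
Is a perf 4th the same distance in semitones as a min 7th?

No

A perfect fourth is 5 semitones but a minor seventh is 10 semitones — different sizes.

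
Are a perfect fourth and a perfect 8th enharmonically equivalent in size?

A perfect fourth spans 5 semitones; a perfect octave spans 12 semitones. They differ by 7.

No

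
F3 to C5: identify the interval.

P12

F to C spans five letter names (F-G-A-B-C), plus an octave, so the interval is some kind of twelfth.
The perfect twelfth spans 19 semitones, and F3 to C5 is exactly 19 semitones — so this is a perfect twelfth.
(Equivalently, a compound perfect fifth: a perfect fifth plus an octave.)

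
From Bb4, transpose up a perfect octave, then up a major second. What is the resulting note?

C6

A perfect octave up from Bb4 is Bb5.
Up a major second from Bb5: C6 (2 semitones up).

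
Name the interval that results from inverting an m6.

The rule of nine gives the new number: 9 − 6 = 3, so a sixth becomes a third.
Quality inverts too: minor becomes major. That makes the inversion a major third.

major third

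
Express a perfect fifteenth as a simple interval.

Each octave removed subtracts seven from the number: 15 − 7 = 8.
Quality carries through unchanged, so the simple form is a perfect octave.

P8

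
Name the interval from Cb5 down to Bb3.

minor ninth

Descending from Cb5 to Bb3 is the same interval as ascending Bb3 to Cb5.
B to C spans two letter names (B-C), plus an octave — that makes it a ninth of some quality.
At 13 semitones, Bb3→Cb5 falls one short of a major ninth: minor.
(Equivalently, a compound minor second: a minor second plus an octave.)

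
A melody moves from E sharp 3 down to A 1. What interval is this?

A12

Descending from E#3 to A1 is the same interval as ascending A1 to E#3.
A to E spans five letter names (A-B-C-D-E), plus an octave: a twelfth.
A perfect twelfth would be 19 semitones; A1 to E#3 is 20, one semitone wider, so the interval is augmented.
(Equivalently, a compound augmented fifth: an augmented fifth plus an octave.)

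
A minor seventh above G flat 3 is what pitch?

F flat 4

Counting seven letter names up from G lands on F.
A minor seventh spans 10 semitones, so from Gb3 the target pitch is Fb4.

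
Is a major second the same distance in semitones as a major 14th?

No

A major second spans 2 semitones; a major fourteenth spans 23 semitones. They differ by 21.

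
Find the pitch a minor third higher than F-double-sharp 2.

The third takes the letter from F up to A.
Moving 3 semitones up from F##2 (the size of a minor third) reaches A#2.

A-sharp 2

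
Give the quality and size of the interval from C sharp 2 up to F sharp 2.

P4

C to F spans four letter names (C-D-E-F), so the interval is some kind of fourth.
C#2 to F#2 is 5 semitones, matching the perfect fourth exactly, so the quality is perfect.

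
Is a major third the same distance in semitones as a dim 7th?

No

A major third spans 4 semitones; a diminished seventh spans 9 semitones. They differ by 5.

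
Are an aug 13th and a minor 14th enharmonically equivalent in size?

An augmented thirteenth spans 22 semitones, and a minor fourteenth also spans 22 semitones — they're enharmonic.

Yes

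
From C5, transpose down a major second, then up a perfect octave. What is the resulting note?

Bb5

Down a major second from C5: Bb4 (2 semitones down).
Up a perfect octave from Bb4: Bb5 (12 semitones up).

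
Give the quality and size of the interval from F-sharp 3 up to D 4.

F to D spans six letter names (F-G-A-B-C-D): a sixth.
F#3 to D4 is 8 semitones, a half step short of the major sixth (9), so this is minor.

m6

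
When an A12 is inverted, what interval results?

First reduce the compound augmented twelfth to its simple form, an augmented fifth.
Interval numbers invert to sum to nine: 5 + 4 = 9, so a fifth inverts to a fourth.
Quality inverts too: augmented becomes diminished. That makes the inversion a diminished fourth.

diminished 4th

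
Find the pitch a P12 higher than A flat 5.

E flat 7

The twelfth's letter: A up five letter names plus an octave → E.
Moving 19 semitones up from Ab5 (the size of a perfect twelfth) reaches Eb7.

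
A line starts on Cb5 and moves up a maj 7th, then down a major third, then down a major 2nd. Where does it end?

Fb5

A major seventh up from Cb5 is Bb5.
A major third down from Bb5 is Gb5.
Gb5 down a major second → Fb5 (2 semitones).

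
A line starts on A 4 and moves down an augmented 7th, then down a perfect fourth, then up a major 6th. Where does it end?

A4 down an augmented seventh → Bbb3 (12 semitones).
Bbb3 down a perfect fourth → Fb3 (5 semitones).
Fb3 up a major sixth → Db4 (9 semitones).

D flat 4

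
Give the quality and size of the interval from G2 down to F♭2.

A2

Descending from G2 to Fb2 is the same interval as ascending Fb2 to G2.
F to G spans two letter names (F-G): a second.
Fb2 to G2 spans 3 semitones — one semitone wider than the major second (2) — giving an augmented second.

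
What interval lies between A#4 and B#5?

major ninth

A to B spans two letter names (A-B), plus an octave: a ninth.
A#4 to B#5 is 14 semitones, matching the major ninth exactly, so the quality is major.
(Equivalently, a compound major second: a major second plus an octave.)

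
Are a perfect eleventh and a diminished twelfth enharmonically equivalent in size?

17 semitones (perfect eleventh) vs 18 semitones (diminished twelfth): not equal.

No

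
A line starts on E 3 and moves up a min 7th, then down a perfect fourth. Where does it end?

A minor seventh up from E3 is D4.
A perfect fourth down from D4 is A3.

A 3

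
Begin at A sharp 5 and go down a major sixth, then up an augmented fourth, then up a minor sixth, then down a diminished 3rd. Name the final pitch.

B double-sharp 5

A#5 down a major sixth → C#5 (9 semitones).
An augmented fourth up from C#5 is F##5.
Up a minor sixth from F##5: D#6 (8 semitones up).
Down a diminished third from D#6: B##5 (2 semitones down).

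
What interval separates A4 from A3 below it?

perfect octave

Descending from A4 to A3 is the same interval as ascending A3 to A4.
A to A is the same letter name, plus an octave — that makes it an octave of some quality.
The perfect octave spans 12 semitones, and A3 to A4 is exactly 12 semitones — so this is a perfect octave.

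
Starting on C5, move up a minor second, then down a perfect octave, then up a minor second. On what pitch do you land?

C5 up a minor second → Db5 (1 semitone).
Down a perfect octave from Db5: Db4 (12 semitones down).
Up a minor second from Db4: Ebb4 (1 semitone up).

Ebb4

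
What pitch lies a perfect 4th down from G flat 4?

The fourth takes the letter from G down to D.
Moving 5 semitones down from Gb4 (the size of a perfect fourth) reaches Db4.

D flat 4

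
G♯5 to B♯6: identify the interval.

major tenth

G to B spans three letter names (G-A-B), plus an octave: a tenth.
The major tenth spans 16 semitones, and G#5 to B#6 is exactly 16 semitones — so this is a major tenth.
(Equivalently, a compound major third: a major third plus an octave.)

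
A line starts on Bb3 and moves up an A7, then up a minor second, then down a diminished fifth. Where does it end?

E#4

Up an augmented seventh from Bb3: A#4 (12 semitones up).
A#4 up a minor second → B4 (1 semitone).
Down a diminished fifth from B4: E#4 (6 semitones down).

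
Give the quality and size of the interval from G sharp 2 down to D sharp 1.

Descending from G#2 to D#1 is the same interval as ascending D#1 to G#2.
D to G spans four letter names (D-E-F-G), plus an octave: an eleventh.
D#1 to G#2 is 17 semitones, matching the perfect eleventh exactly, so the quality is perfect.
(Equivalently, a compound perfect fourth: a perfect fourth plus an octave.)

perfect eleventh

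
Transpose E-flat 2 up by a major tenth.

G 3

Three letters up from E (plus an octave) reaches G.
Moving 16 semitones up from Eb2 (the size of a major tenth) reaches G3.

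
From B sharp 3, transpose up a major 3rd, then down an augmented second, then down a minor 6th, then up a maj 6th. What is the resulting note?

C double-sharp 4

B#3 up a major third → D##4 (4 semitones).
Down an augmented second from D##4: C#4 (3 semitones down).
Down a minor sixth from C#4: E#3 (8 semitones down).
A major sixth up from E#3 is C##4.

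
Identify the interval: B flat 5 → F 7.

perfect 12th

B to F spans five letter names (B-C-D-E-F), plus an octave, so the interval is some kind of twelfth.
Counting semitones, Bb5→F7 is 19, which is the perfect twelfth.
(Equivalently, a compound perfect fifth: a perfect fifth plus an octave.)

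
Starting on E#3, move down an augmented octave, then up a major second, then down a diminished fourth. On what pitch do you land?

E#3 down an augmented octave → E2 (13 semitones).
E2 up a major second → F#2 (2 semitones).
A diminished fourth down from F#2 is C##2.

C##2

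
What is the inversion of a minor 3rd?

Interval numbers invert to sum to nine: 3 + 6 = 9, so a third inverts to a sixth.
And minor becomes major under inversion, so we get a major sixth.

major sixth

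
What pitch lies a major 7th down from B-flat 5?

C-flat 5

Seven letter names down from B: C.
Moving 11 semitones down from Bb5 (the size of a major seventh) reaches Cb5.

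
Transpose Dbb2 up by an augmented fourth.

Gb2

Four letter names up from D: G.
Moving 6 semitones up from Dbb2 (the size of an augmented fourth) reaches Gb2.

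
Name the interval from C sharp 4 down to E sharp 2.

Descending from C#4 to E#2 is the same interval as ascending E#2 to C#4.
E to C spans six letter names (E-F-G-A-B-C), plus an octave, so the interval is some kind of thirteenth.
E#2 to C#4 is 20 semitones, a half step short of the major thirteenth (21), so this is minor.
(Equivalently, a compound minor sixth: a minor sixth plus an octave.)

m13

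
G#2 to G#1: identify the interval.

Descending from G#2 to G#1 is the same interval as ascending G#1 to G#2.
G to G is the same letter name, plus an octave: an octave.
G#1 to G#2 is 12 semitones, matching the perfect octave exactly, so the quality is perfect.

perfect octave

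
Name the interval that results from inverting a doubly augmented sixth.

The rule of nine gives the new number: 9 − 6 = 3, so a sixth becomes a third.
Quality inverts too: doubly augmented becomes doubly diminished. That makes the inversion a doubly diminished third.

doubly diminished third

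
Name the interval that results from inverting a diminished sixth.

augmented third

Interval numbers invert to sum to nine: 6 + 3 = 9, so a sixth inverts to a third.
Quality inverts too: diminished becomes augmented. That makes the inversion an augmented third.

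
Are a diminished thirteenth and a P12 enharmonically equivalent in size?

A diminished thirteenth spans 19 semitones, and a perfect twelfth also spans 19 semitones — they're enharmonic.

Yes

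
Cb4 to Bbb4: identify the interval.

minor 7th

C to B spans seven letter names (C-D-E-F-G-A-B): a seventh.
Cb4 to Bbb4 is 10 semitones, a half step short of the major seventh (11), so this is minor.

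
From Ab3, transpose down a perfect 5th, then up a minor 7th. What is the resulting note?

Cb4

A perfect fifth down from Ab3 is Db3.
Db3 up a minor seventh → Cb4 (10 semitones).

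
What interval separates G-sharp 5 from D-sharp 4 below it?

perfect eleventh

Descending from G#5 to D#4 is the same interval as ascending D#4 to G#5.
D to G spans four letter names (D-E-F-G), plus an octave — that makes it an eleventh of some quality.
D#4 to G#5 is 17 semitones, matching the perfect eleventh exactly, so the quality is perfect.
(Equivalently, a compound perfect fourth: a perfect fourth plus an octave.)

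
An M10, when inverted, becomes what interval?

First reduce the compound major tenth to its simple form, a major third.
Inverted interval numbers add to nine, so a third pairs with a sixth (3 + 6 = 9).
Quality inverts too: major becomes minor. That makes the inversion a minor sixth.

minor sixth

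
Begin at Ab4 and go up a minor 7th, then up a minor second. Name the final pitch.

Abb5

A minor seventh up from Ab4 is Gb5.
Gb5 up a minor second → Abb5 (1 semitone).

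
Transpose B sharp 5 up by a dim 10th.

D 7

Counting three letter names plus an octave up from B lands on D.
A diminished tenth spans 14 semitones, so from B#5 the target pitch is D7.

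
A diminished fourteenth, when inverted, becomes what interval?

augmented 2nd

First reduce the compound diminished fourteenth to its simple form, a diminished seventh.
The rule of nine gives the new number: 9 − 7 = 2, so a seventh becomes a second.
Quality inverts too: diminished becomes augmented. That makes the inversion an augmented second.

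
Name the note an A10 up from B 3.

The tenth's letter: B up three letter names plus an octave → D.
Moving 17 semitones up from B3 (the size of an augmented tenth) reaches D##5.

D double-sharp 5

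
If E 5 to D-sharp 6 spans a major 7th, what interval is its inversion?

Interval numbers invert to sum to nine: 7 + 2 = 9, so a seventh inverts to a second.
And major becomes minor under inversion, so we get a minor second.

minor second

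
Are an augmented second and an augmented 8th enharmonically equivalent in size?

An augmented second spans 3 semitones; an augmented octave spans 13 semitones. They differ by 10.

No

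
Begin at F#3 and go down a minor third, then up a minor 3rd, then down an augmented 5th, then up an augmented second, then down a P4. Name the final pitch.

F#3 down a minor third → D#3 (3 semitones).
Up a minor third from D#3: F#3 (3 semitones up).
Down an augmented fifth from F#3: Bb2 (8 semitones down).
An augmented second up from Bb2 is C#3.
C#3 down a perfect fourth → G#2 (5 semitones).

G#2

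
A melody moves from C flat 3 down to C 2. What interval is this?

Descending from Cb3 to C2 is the same interval as ascending C2 to Cb3.
C to C is the same letter name, plus an octave — that makes it an octave of some quality.
C2 to Cb3 spans 11 semitones — one semitone narrower than the perfect octave (12) — giving a diminished octave.

diminished octave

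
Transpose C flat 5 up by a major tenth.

Counting three letter names plus an octave up from C lands on E.
A major tenth spans 16 semitones, so from Cb5 the target pitch is Eb6.

E flat 6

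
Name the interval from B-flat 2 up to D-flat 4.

B to D spans three letter names (B-C-D), plus an octave — that makes it a tenth of some quality.
Bb2 to Db4 is 15 semitones, a half step short of the major tenth (16), so this is minor.
(Equivalently, a compound minor third: a minor third plus an octave.)

m10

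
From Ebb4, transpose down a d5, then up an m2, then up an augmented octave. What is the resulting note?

Ebb4 down a diminished fifth → Ab3 (6 semitones).
Up a minor second from Ab3: Bbb3 (1 semitone up).
Bbb3 up an augmented octave → Bb4 (13 semitones).

Bb4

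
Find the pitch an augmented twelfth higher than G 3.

D-sharp 5

The twelfth's letter: G up five letter names plus an octave → D.
Moving 20 semitones up from G3 (the size of an augmented twelfth) reaches D#5.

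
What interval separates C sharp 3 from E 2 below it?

M6

Descending from C#3 to E2 is the same interval as ascending E2 to C#3.
E to C spans six letter names (E-F-G-A-B-C), so the interval is some kind of sixth.
Counting semitones, E2→C#3 is 9, which is the major sixth.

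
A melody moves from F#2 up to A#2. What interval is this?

major third

F to A spans three letter names (F-G-A): a third.
Counting semitones, F#2→A#2 is 4, which is the major third.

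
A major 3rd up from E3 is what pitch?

G#3

Counting three letter names up from E lands on G.
A major third spans 4 semitones, so from E3 the target pitch is G#3.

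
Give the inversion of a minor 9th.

major 7th

First reduce the compound minor ninth to its simple form, a minor second.
Interval numbers invert to sum to nine: 2 + 7 = 9, so a second inverts to a seventh.
Quality inverts too: minor becomes major. That makes the inversion a major seventh.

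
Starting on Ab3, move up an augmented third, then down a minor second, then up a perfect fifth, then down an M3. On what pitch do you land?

D#4

Up an augmented third from Ab3: C#4 (5 semitones up).
A minor second down from C#4 is B#3.
B#3 up a perfect fifth → F##4 (7 semitones).
A major third down from F##4 is D#4.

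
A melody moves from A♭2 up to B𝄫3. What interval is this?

A to B spans two letter names (A-B), plus an octave — that makes it a ninth of some quality.
Ab2 to Bbb3 is 13 semitones, a half step short of the major ninth (14), so this is minor.
(Equivalently, a compound minor second: a minor second plus an octave.)

m9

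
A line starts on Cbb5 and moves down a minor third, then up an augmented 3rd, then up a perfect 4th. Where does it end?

Down a minor third from Cbb5: Abb4 (3 semitones down).
An augmented third up from Abb4 is C5.
Up a perfect fourth from C5: F5 (5 semitones up).

F5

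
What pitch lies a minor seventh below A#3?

B#2

Counting seven letter names down from A lands on B.
Moving 10 semitones down from A#3 (the size of a minor seventh) reaches B#2.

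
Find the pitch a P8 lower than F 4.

F 3

An octave keeps the letter name F, an octave down from F.
A perfect octave spans 12 semitones, so from F4 the target pitch is F3.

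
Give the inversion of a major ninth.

First reduce the compound major ninth to its simple form, a major second.
Inverted interval numbers add to nine, so a second pairs with a seventh (2 + 7 = 9).
The quality also flips — major becomes minor — giving a minor seventh.

minor 7th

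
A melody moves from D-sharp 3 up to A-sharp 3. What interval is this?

D to A spans five letter names (D-E-F-G-A), so the interval is some kind of fifth.
Counting semitones, D#3→A#3 is 7, which is the perfect fifth.

perfect fifth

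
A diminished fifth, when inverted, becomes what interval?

A4

Inverted interval numbers add to nine, so a fifth pairs with a fourth (5 + 4 = 9).
And diminished becomes augmented under inversion, so we get an augmented fourth.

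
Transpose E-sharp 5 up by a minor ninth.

The ninth's letter: E up two letter names plus an octave → F.
Moving 13 semitones up from E#5 (the size of a minor ninth) reaches F#6.

F-sharp 6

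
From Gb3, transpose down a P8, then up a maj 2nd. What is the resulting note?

Ab2

Down a perfect octave from Gb3: Gb2 (12 semitones down).
Gb2 up a major second → Ab2 (2 semitones).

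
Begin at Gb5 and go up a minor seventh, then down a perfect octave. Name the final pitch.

Up a minor seventh from Gb5: Fb6 (10 semitones up).
Fb6 down a perfect octave → Fb5 (12 semitones).

Fb5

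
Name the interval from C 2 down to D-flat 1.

major seventh

Descending from C2 to Db1 is the same interval as ascending Db1 to C2.
D to C spans seven letter names (D-E-F-G-A-B-C) — that makes it a seventh of some quality.
The major seventh spans 11 semitones, and Db1 to C2 is exactly 11 semitones — so this is a major seventh.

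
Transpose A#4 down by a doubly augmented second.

Gb4

Two letter names down from A: G.
Moving 4 semitones down from A#4 (the size of a doubly augmented second) reaches Gb4.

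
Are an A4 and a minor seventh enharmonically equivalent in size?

An augmented fourth spans 6 semitones; a minor seventh spans 10 semitones. They differ by 4.

No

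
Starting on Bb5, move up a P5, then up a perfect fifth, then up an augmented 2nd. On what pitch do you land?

D#7

Bb5 up a perfect fifth → F6 (7 semitones).
F6 up a perfect fifth → C7 (7 semitones).
Up an augmented second from C7: D#7 (3 semitones up).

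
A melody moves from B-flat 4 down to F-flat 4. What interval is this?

augmented 4th

Descending from Bb4 to Fb4 is the same interval as ascending Fb4 to Bb4.
F to B spans four letter names (F-G-A-B), so the interval is some kind of fourth.
The perfect fourth is 5 semitones; here we have 6, one semitone wider: augmented.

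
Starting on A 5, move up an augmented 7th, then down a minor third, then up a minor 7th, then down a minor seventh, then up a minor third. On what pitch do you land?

Up an augmented seventh from A5: G##6 (12 semitones up).
G##6 down a minor third → E##6 (3 semitones).
Up a minor seventh from E##6: D##7 (10 semitones up).
D##7 down a minor seventh → E##6 (10 semitones).
Up a minor third from E##6: G##6 (3 semitones up).

G double-sharp 6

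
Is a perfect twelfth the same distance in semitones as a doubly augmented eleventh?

A perfect twelfth spans 19 semitones, and a doubly augmented eleventh also spans 19 semitones — they're enharmonic.

Yes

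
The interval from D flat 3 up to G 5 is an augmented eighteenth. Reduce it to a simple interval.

Subtracting seven from the interval number removes an octave: 18 − 14 = 4.
So an augmented eighteenth is 2 octaves plus an augmented fourth. The quality is unchanged.

A4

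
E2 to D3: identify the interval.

minor 7th

E to D spans seven letter names (E-F-G-A-B-C-D) — that makes it a seventh of some quality.
At 10 semitones, E2→D3 falls one short of a major seventh: minor.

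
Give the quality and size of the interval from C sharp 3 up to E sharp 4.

C to E spans three letter names (C-D-E), plus an octave, so the interval is some kind of tenth.
The major tenth spans 16 semitones, and C#3 to E#4 is exactly 16 semitones — so this is a major tenth.
(Equivalently, a compound major third: a major third plus an octave.)

M10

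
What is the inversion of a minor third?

M6

Inverted interval numbers add to nine, so a third pairs with a sixth (3 + 6 = 9).
And minor becomes major under inversion, so we get a major sixth.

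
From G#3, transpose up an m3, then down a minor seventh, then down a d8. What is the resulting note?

C##2

Up a minor third from G#3: B3 (3 semitones up).
A minor seventh down from B3 is C#3.
Down a diminished octave from C#3: C##2 (11 semitones down).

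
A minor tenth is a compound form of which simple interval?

Subtracting seven from the interval number removes an octave: 10 − 7 = 3.
That makes a minor tenth a compound minor third — an octave plus a minor third.

minor 3rd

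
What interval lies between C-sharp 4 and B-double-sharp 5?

C to B spans seven letter names (C-D-E-F-G-A-B), plus an octave, so the interval is some kind of fourteenth.
C#4 to B##5 spans 24 semitones — one semitone wider than the major fourteenth (23) — giving an augmented fourteenth.
(Equivalently, a compound augmented seventh: an augmented seventh plus an octave.)

augmented fourteenth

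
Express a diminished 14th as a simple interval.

Take out an octave (7 from the number): 14 − 7 = 7.
So a diminished fourteenth is an octave plus a diminished seventh. The quality is unchanged.

d7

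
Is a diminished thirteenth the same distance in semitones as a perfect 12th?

A diminished thirteenth spans 19 semitones, and a perfect twelfth also spans 19 semitones — they're enharmonic.

Yes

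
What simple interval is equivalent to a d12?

Subtracting seven from the interval number removes an octave: 12 − 7 = 5.
So a diminished twelfth is an octave plus a diminished fifth. The quality is unchanged.

d5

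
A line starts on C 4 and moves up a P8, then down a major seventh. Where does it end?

D flat 4

Up a perfect octave from C4: C5 (12 semitones up).
A major seventh down from C5 is Db4.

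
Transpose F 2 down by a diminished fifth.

B 1

The fifth takes the letter from F down to B.
Moving 6 semitones down from F2 (the size of a diminished fifth) reaches B1.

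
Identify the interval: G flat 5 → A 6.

G to A spans two letter names (G-A), plus an octave: a ninth.
A major ninth would be 14 semitones; Gb5 to A6 is 15, one semitone wider, so the interval is augmented.
(Equivalently, a compound augmented second: an augmented second plus an octave.)

augmented 9th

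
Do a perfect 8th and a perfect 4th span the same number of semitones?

No

12 semitones (perfect octave) vs 5 semitones (perfect fourth): not equal.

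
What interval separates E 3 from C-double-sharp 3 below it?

diminished third

Descending from E3 to C##3 is the same interval as ascending C##3 to E3.
C to E spans three letter names (C-D-E): a third.
The major third is 4 semitones; here we have 2, two semitones narrower: diminished.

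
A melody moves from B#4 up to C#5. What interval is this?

B to C spans two letter names (B-C): a second.
B#4 to C#5 is 1 semitone, a half step short of the major second (2), so this is minor.

minor 2nd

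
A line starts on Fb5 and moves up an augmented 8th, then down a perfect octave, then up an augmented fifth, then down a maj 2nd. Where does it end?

B5

An augmented octave up from Fb5 is F6.
F6 down a perfect octave → F5 (12 semitones).
F5 up an augmented fifth → C#6 (8 semitones).
C#6 down a major second → B5 (2 semitones).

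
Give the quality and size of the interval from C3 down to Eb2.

major 6th

Descending from C3 to Eb2 is the same interval as ascending Eb2 to C3.
E to C spans six letter names (E-F-G-A-B-C), so the interval is some kind of sixth.
Eb2 to C3 is 9 semitones, matching the major sixth exactly, so the quality is major.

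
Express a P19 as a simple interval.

Take out 2 octaves (14 from the number): 19 − 14 = 5.
That makes a perfect nineteenth a compound perfect fifth — 2 octaves plus a perfect fifth.

P5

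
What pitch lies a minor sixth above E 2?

Six letter names up from E: C.
A minor sixth spans 8 semitones, so from E2 the target pitch is C3.

C 3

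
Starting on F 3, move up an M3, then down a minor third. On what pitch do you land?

F sharp 3

F3 up a major third → A3 (4 semitones).
A minor third down from A3 is F#3.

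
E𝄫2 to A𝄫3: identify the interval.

E to A spans four letter names (E-F-G-A), plus an octave: an eleventh.
Ebb2 to Abb3 is 17 semitones, matching the perfect eleventh exactly, so the quality is perfect.
(Equivalently, a compound perfect fourth: a perfect fourth plus an octave.)

perfect eleventh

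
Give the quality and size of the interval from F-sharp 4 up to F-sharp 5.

F to F is the same letter name, plus an octave, so the interval is some kind of octave.
F#4 to F#5 is 12 semitones, matching the perfect octave exactly, so the quality is perfect.

perfect 8th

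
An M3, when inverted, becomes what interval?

minor 6th

Inverted interval numbers add to nine, so a third pairs with a sixth (3 + 6 = 9).
The quality also flips — major becomes minor — giving a minor sixth.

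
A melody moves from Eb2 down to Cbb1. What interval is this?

augmented tenth

Descending from Eb2 to Cbb1 is the same interval as ascending Cbb1 to Eb2.
C to E spans three letter names (C-D-E), plus an octave — that makes it a tenth of some quality.
The major tenth is 16 semitones; here we have 17, one semitone wider: augmented.
(Equivalently, a compound augmented third: an augmented third plus an octave.)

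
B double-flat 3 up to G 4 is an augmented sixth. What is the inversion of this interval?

d3

The rule of nine gives the new number: 9 − 6 = 3, so a sixth becomes a third.
The quality also flips — augmented becomes diminished — giving a diminished third.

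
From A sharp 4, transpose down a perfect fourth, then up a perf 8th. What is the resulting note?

A#4 down a perfect fourth → E#4 (5 semitones).
A perfect octave up from E#4 is E#5.

E sharp 5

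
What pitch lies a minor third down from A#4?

The third takes the letter from A down to F.
Moving 3 semitones down from A#4 (the size of a minor third) reaches F##4.

F##4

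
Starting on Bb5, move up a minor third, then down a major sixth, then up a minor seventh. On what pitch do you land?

Up a minor third from Bb5: Db6 (3 semitones up).
Db6 down a major sixth → Fb5 (9 semitones).
Up a minor seventh from Fb5: Ebb6 (10 semitones up).

Ebb6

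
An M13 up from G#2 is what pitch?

Six letters up from G (plus an octave) reaches E.
Moving 21 semitones up from G#2 (the size of a major thirteenth) reaches E#4.

E#4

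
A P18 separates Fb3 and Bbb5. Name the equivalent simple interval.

perfect fourth

Subtracting seven from the interval number removes an octave: 18 − 14 = 4.
Quality carries through unchanged, so the simple form is a perfect fourth.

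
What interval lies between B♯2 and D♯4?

B to D spans three letter names (B-C-D), plus an octave — that makes it a tenth of some quality.
At 15 semitones, B#2→D#4 falls one short of a major tenth: minor.
(Equivalently, a compound minor third: a minor third plus an octave.)

minor tenth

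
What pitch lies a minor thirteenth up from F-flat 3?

The thirteenth's letter: F up six letter names plus an octave → D.
Moving 20 semitones up from Fb3 (the size of a minor thirteenth) reaches Dbb5.

D-double-flat 5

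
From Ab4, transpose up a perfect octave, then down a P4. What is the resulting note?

Eb5

Ab4 up a perfect octave → Ab5 (12 semitones).
Ab5 down a perfect fourth → Eb5 (5 semitones).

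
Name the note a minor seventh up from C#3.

B3

Seven letter names up from C: B.
A minor seventh is 10 semitones; 10 semitones up from C#3 gives B3.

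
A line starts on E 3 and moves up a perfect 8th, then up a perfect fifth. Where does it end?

E3 up a perfect octave → E4 (12 semitones).
A perfect fifth up from E4 is B4.

B 4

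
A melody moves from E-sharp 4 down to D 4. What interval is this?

A2

Descending from E#4 to D4 is the same interval as ascending D4 to E#4.
D to E spans two letter names (D-E) — that makes it a second of some quality.
A major second would be 2 semitones; D4 to E#4 is 3, one semitone wider, so the interval is augmented.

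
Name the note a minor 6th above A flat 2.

Six letter names up from A: F.
A minor sixth spans 8 semitones, so from Ab2 the target pitch is Fb3.

F flat 3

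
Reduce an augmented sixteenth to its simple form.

A2

Subtracting seven from the interval number removes an octave: 16 − 14 = 2.
Quality carries through unchanged, so the simple form is an augmented second.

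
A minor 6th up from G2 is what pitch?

Six letter names up from G: E.
A minor sixth is 8 semitones; 8 semitones up from G2 gives Eb3.

Eb3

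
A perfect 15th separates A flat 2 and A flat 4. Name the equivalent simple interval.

P8

Each octave removed subtracts seven from the number: 15 − 7 = 8.
So a perfect fifteenth is an octave plus a perfect octave. The quality is unchanged.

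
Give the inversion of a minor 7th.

Interval numbers invert to sum to nine: 7 + 2 = 9, so a seventh inverts to a second.
And minor becomes major under inversion, so we get a major second.

M2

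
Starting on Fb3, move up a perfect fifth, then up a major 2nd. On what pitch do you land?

Db4

Fb3 up a perfect fifth → Cb4 (7 semitones).
A major second up from Cb4 is Db4.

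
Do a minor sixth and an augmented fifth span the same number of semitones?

Yes

A minor sixth spans 8 semitones, and an augmented fifth also spans 8 semitones — they're enharmonic.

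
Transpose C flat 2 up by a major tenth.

Counting three letter names plus an octave up from C lands on E.
A major tenth is 16 semitones; 16 semitones up from Cb2 gives Eb3.

E flat 3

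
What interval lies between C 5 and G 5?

C to G spans five letter names (C-D-E-F-G): a fifth.
C5 to G5 is 7 semitones, matching the perfect fifth exactly, so the quality is perfect.

perfect 5th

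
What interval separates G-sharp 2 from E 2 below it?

Descending from G#2 to E2 is the same interval as ascending E2 to G#2.
E to G spans three letter names (E-F-G) — that makes it a third of some quality.
Counting semitones, E2→G#2 is 4, which is the major third.

major third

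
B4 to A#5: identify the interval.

major seventh

B to A spans seven letter names (B-C-D-E-F-G-A) — that makes it a seventh of some quality.
Counting semitones, B4→A#5 is 11, which is the major seventh.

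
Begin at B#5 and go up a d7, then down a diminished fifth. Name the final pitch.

D#6

A diminished seventh up from B#5 is A6.
Down a diminished fifth from A6: D#6 (6 semitones down).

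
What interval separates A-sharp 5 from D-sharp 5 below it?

Descending from A#5 to D#5 is the same interval as ascending D#5 to A#5.
D to A spans five letter names (D-E-F-G-A): a fifth.
The perfect fifth spans 7 semitones, and D#5 to A#5 is exactly 7 semitones — so this is a perfect fifth.

perfect fifth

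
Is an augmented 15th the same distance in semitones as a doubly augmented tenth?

An augmented fifteenth spans 25 semitones; a doubly augmented tenth spans 18 semitones. They differ by 7.

No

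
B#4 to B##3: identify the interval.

diminished octave

Descending from B#4 to B##3 is the same interval as ascending B##3 to B#4.
B to B is the same letter name, plus an octave, so the interval is some kind of octave.
A perfect octave would be 12 semitones; B##3 to B#4 is 11, one semitone narrower, so the interval is diminished.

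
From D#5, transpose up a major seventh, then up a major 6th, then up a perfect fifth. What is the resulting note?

E##7

A major seventh up from D#5 is C##6.
Up a major sixth from C##6: A##6 (9 semitones up).
Up a perfect fifth from A##6: E##7 (7 semitones up).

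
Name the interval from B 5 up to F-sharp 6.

B to F spans five letter names (B-C-D-E-F): a fifth.
B5 to F#6 is 7 semitones, matching the perfect fifth exactly, so the quality is perfect.

perfect fifth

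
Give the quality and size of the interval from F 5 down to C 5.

P4

Descending from F5 to C5 is the same interval as ascending C5 to F5.
C to F spans four letter names (C-D-E-F): a fourth.
Counting semitones, C5→F5 is 5, which is the perfect fourth.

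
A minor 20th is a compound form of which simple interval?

Subtracting seven from the interval number removes an octave: 20 − 14 = 6.
So a minor twentieth is 2 octaves plus a minor sixth. The quality is unchanged.

minor sixth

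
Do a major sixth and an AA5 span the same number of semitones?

Yes

A major sixth spans 9 semitones, and a doubly augmented fifth also spans 9 semitones — they're enharmonic.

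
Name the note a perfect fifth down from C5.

The fifth takes the letter from C down to F.
Moving 7 semitones down from C5 (the size of a perfect fifth) reaches F4.

F4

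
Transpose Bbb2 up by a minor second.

Cbb3

Counting two letter names up from B lands on C.
A minor second is 1 semitone; 1 semitone up from Bbb2 gives Cbb3.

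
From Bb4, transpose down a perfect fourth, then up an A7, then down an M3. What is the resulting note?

Down a perfect fourth from Bb4: F4 (5 semitones down).
Up an augmented seventh from F4: E#5 (12 semitones up).
E#5 down a major third → C#5 (4 semitones).

C#5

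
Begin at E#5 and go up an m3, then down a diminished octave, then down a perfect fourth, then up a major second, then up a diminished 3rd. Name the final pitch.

G#4

Up a minor third from E#5: G#5 (3 semitones up).
G#5 down a diminished octave → G##4 (11 semitones).
A perfect fourth down from G##4 is D##4.
A major second up from D##4 is E##4.
A diminished third up from E##4 is G#4.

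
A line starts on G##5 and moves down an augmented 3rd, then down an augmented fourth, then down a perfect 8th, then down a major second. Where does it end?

Down an augmented third from G##5: E5 (5 semitones down).
Down an augmented fourth from E5: Bb4 (6 semitones down).
Down a perfect octave from Bb4: Bb3 (12 semitones down).
Down a major second from Bb3: Ab3 (2 semitones down).

Ab3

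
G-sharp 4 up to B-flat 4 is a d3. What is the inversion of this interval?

Interval numbers invert to sum to nine: 3 + 6 = 9, so a third inverts to a sixth.
Quality inverts too: diminished becomes augmented. That makes the inversion an augmented sixth.

augmented 6th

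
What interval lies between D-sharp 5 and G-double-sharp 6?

A11

D to G spans four letter names (D-E-F-G), plus an octave: an eleventh.
D#5 to G##6 spans 18 semitones — one semitone wider than the perfect eleventh (17) — giving an augmented eleventh.
(Equivalently, a compound augmented fourth: an augmented fourth plus an octave.)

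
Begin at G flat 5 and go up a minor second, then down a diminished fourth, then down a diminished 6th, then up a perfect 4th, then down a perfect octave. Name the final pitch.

Up a minor second from Gb5: Abb5 (1 semitone up).
Down a diminished fourth from Abb5: Eb5 (4 semitones down).
Eb5 down a diminished sixth → G#4 (7 semitones).
G#4 up a perfect fourth → C#5 (5 semitones).
A perfect octave down from C#5 is C#4.

C sharp 4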